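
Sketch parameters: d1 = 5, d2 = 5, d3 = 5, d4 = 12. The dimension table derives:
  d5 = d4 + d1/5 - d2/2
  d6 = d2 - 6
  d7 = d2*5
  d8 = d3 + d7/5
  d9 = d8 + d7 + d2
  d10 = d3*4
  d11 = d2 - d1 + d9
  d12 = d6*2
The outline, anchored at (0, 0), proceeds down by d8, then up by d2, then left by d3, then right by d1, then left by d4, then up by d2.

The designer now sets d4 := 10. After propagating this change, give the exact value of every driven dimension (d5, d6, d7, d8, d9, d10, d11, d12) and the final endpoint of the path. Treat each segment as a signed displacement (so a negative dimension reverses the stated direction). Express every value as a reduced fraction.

Apply edit: d4 := 10
  d5 = d4 + d1/5 - d2/2 = 17/2
  d6 = d2 - 6 = -1
  d7 = d2*5 = 25
  d8 = d3 + d7/5 = 10
  d9 = d8 + d7 + d2 = 40
  d10 = d3*4 = 20
  d11 = d2 - d1 + d9 = 40
  d12 = d6*2 = -2
Walk from origin (0, 0):
  seg 1: down by d8 = 10 → (0, -10)
  seg 2: up by d2 = 5 → (0, -5)
  seg 3: left by d3 = 5 → (-5, -5)
  seg 4: right by d1 = 5 → (0, -5)
  seg 5: left by d4 = 10 → (-10, -5)
  seg 6: up by d2 = 5 → (-10, 0)

d5 = 17/2
d6 = -1
d7 = 25
d8 = 10
d9 = 40
d10 = 20
d11 = 40
d12 = -2
endpoint = (-10, 0)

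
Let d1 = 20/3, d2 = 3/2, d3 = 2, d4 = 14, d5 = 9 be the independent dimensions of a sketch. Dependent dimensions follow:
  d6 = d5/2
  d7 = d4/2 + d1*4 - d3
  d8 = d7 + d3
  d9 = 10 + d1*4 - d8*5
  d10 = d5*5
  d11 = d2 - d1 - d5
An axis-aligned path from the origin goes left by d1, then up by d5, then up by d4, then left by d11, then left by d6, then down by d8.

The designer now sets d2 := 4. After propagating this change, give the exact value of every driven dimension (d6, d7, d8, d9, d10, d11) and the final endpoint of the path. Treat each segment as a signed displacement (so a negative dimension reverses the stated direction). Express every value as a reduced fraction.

Apply edit: d2 := 4
  d6 = d5/2 = 9/2
  d7 = d4/2 + d1*4 - d3 = 95/3
  d8 = d7 + d3 = 101/3
  d9 = 10 + d1*4 - d8*5 = -395/3
  d10 = d5*5 = 45
  d11 = d2 - d1 - d5 = -35/3
Walk from origin (0, 0):
  seg 1: left by d1 = 20/3 → (-20/3, 0)
  seg 2: up by d5 = 9 → (-20/3, 9)
  seg 3: up by d4 = 14 → (-20/3, 23)
  seg 4: left by d11 = -35/3 → (5, 23)
  seg 5: left by d6 = 9/2 → (1/2, 23)
  seg 6: down by d8 = 101/3 → (1/2, -32/3)

d6 = 9/2
d7 = 95/3
d8 = 101/3
d9 = -395/3
d10 = 45
d11 = -35/3
endpoint = (1/2, -32/3)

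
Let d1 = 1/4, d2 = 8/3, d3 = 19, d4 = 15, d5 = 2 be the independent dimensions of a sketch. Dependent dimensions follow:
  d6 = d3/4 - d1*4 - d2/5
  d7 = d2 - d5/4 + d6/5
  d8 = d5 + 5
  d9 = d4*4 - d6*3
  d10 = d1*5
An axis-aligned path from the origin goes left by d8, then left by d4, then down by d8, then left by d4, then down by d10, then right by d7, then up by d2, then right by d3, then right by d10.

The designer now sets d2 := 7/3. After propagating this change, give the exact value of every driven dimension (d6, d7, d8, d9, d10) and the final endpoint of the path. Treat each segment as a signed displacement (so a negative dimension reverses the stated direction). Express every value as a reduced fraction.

d6 = 197/60
d7 = 249/100
d8 = 7
d9 = 1003/20
d10 = 5/4
endpoint = (-713/50, -71/12)

Apply edit: d2 := 7/3
  d6 = d3/4 - d1*4 - d2/5 = 197/60
  d7 = d2 - d5/4 + d6/5 = 249/100
  d8 = d5 + 5 = 7
  d9 = d4*4 - d6*3 = 1003/20
  d10 = d1*5 = 5/4
Walk from origin (0, 0):
  seg 1: left by d8 = 7 → (-7, 0)
  seg 2: left by d4 = 15 → (-22, 0)
  seg 3: down by d8 = 7 → (-22, -7)
  seg 4: left by d4 = 15 → (-37, -7)
  seg 5: down by d10 = 5/4 → (-37, -33/4)
  seg 6: right by d7 = 249/100 → (-3451/100, -33/4)
  seg 7: up by d2 = 7/3 → (-3451/100, -71/12)
  seg 8: right by d3 = 19 → (-1551/100, -71/12)
  seg 9: right by d10 = 5/4 → (-713/50, -71/12)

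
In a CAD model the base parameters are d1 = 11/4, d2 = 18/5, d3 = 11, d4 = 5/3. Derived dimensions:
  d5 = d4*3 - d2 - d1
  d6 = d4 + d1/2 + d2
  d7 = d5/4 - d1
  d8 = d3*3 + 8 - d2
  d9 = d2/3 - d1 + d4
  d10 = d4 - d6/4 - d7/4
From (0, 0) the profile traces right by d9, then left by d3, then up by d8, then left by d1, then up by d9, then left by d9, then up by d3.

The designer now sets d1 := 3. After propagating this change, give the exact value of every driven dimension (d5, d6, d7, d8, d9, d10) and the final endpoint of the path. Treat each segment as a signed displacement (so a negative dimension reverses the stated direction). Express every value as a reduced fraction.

d5 = -8/5
d6 = 203/30
d7 = -17/5
d8 = 187/5
d9 = -2/15
d10 = 33/40
endpoint = (-14, 724/15)

Apply edit: d1 := 3
  d5 = d4*3 - d2 - d1 = -8/5
  d6 = d4 + d1/2 + d2 = 203/30
  d7 = d5/4 - d1 = -17/5
  d8 = d3*3 + 8 - d2 = 187/5
  d9 = d2/3 - d1 + d4 = -2/15
  d10 = d4 - d6/4 - d7/4 = 33/40
Walk from origin (0, 0):
  seg 1: right by d9 = -2/15 → (-2/15, 0)
  seg 2: left by d3 = 11 → (-167/15, 0)
  seg 3: up by d8 = 187/5 → (-167/15, 187/5)
  seg 4: left by d1 = 3 → (-212/15, 187/5)
  seg 5: up by d9 = -2/15 → (-212/15, 559/15)
  seg 6: left by d9 = -2/15 → (-14, 559/15)
  seg 7: up by d3 = 11 → (-14, 724/15)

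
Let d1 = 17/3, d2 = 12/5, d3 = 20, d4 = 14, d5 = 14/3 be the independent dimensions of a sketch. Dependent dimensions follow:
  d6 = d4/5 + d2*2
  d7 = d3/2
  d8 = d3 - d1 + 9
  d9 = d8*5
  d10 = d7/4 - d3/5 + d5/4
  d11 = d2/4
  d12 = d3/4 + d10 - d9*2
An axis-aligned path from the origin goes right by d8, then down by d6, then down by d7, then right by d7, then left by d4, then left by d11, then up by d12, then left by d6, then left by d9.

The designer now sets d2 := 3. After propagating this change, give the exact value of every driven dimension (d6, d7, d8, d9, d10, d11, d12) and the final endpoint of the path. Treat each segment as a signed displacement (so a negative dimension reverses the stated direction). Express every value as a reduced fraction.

d6 = 44/5
d7 = 10
d8 = 70/3
d9 = 350/3
d10 = -1/3
d11 = 3/4
d12 = -686/3
endpoint = (-6413/60, -3712/15)

Apply edit: d2 := 3
  d6 = d4/5 + d2*2 = 44/5
  d7 = d3/2 = 10
  d8 = d3 - d1 + 9 = 70/3
  d9 = d8*5 = 350/3
  d10 = d7/4 - d3/5 + d5/4 = -1/3
  d11 = d2/4 = 3/4
  d12 = d3/4 + d10 - d9*2 = -686/3
Walk from origin (0, 0):
  seg 1: right by d8 = 70/3 → (70/3, 0)
  seg 2: down by d6 = 44/5 → (70/3, -44/5)
  seg 3: down by d7 = 10 → (70/3, -94/5)
  seg 4: right by d7 = 10 → (100/3, -94/5)
  seg 5: left by d4 = 14 → (58/3, -94/5)
  seg 6: left by d11 = 3/4 → (223/12, -94/5)
  seg 7: up by d12 = -686/3 → (223/12, -3712/15)
  seg 8: left by d6 = 44/5 → (587/60, -3712/15)
  seg 9: left by d9 = 350/3 → (-6413/60, -3712/15)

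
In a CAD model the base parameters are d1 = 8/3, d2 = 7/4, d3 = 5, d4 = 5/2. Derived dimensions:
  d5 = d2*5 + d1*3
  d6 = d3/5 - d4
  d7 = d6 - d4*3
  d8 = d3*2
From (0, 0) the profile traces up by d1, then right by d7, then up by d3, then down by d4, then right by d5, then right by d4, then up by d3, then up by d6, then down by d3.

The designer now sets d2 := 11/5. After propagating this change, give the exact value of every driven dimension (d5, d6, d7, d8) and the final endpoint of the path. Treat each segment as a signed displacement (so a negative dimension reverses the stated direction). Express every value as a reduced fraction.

Apply edit: d2 := 11/5
  d5 = d2*5 + d1*3 = 19
  d6 = d3/5 - d4 = -3/2
  d7 = d6 - d4*3 = -9
  d8 = d3*2 = 10
Walk from origin (0, 0):
  seg 1: up by d1 = 8/3 → (0, 8/3)
  seg 2: right by d7 = -9 → (-9, 8/3)
  seg 3: up by d3 = 5 → (-9, 23/3)
  seg 4: down by d4 = 5/2 → (-9, 31/6)
  seg 5: right by d5 = 19 → (10, 31/6)
  seg 6: right by d4 = 5/2 → (25/2, 31/6)
  seg 7: up by d3 = 5 → (25/2, 61/6)
  seg 8: up by d6 = -3/2 → (25/2, 26/3)
  seg 9: down by d3 = 5 → (25/2, 11/3)

d5 = 19
d6 = -3/2
d7 = -9
d8 = 10
endpoint = (25/2, 11/3)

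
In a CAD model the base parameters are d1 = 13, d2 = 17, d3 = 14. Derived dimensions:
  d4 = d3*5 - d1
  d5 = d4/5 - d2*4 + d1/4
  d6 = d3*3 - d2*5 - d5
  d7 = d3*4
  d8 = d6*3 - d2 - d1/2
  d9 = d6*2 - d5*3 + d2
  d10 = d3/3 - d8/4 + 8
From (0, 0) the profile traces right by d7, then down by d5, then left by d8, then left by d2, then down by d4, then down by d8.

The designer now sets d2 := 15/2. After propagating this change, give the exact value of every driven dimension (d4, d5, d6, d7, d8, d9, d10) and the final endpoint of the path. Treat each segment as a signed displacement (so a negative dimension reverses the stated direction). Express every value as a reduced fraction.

d4 = 57
d5 = -307/20
d6 = 397/20
d7 = 56
d8 = 911/20
d9 = 373/4
d10 = 307/240
endpoint = (59/20, -436/5)

Apply edit: d2 := 15/2
  d4 = d3*5 - d1 = 57
  d5 = d4/5 - d2*4 + d1/4 = -307/20
  d6 = d3*3 - d2*5 - d5 = 397/20
  d7 = d3*4 = 56
  d8 = d6*3 - d2 - d1/2 = 911/20
  d9 = d6*2 - d5*3 + d2 = 373/4
  d10 = d3/3 - d8/4 + 8 = 307/240
Walk from origin (0, 0):
  seg 1: right by d7 = 56 → (56, 0)
  seg 2: down by d5 = -307/20 → (56, 307/20)
  seg 3: left by d8 = 911/20 → (209/20, 307/20)
  seg 4: left by d2 = 15/2 → (59/20, 307/20)
  seg 5: down by d4 = 57 → (59/20, -833/20)
  seg 6: down by d8 = 911/20 → (59/20, -436/5)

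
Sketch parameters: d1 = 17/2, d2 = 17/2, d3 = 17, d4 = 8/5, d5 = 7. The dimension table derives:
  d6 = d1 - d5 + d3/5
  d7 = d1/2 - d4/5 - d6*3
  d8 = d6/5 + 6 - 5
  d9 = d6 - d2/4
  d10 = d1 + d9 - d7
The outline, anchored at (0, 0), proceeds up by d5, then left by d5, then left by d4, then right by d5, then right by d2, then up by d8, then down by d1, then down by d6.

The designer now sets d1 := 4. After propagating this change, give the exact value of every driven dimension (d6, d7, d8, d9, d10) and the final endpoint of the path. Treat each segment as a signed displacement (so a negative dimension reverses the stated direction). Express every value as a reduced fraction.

d6 = 2/5
d7 = 12/25
d8 = 27/25
d9 = -69/40
d10 = 359/200
endpoint = (69/10, 92/25)

Apply edit: d1 := 4
  d6 = d1 - d5 + d3/5 = 2/5
  d7 = d1/2 - d4/5 - d6*3 = 12/25
  d8 = d6/5 + 6 - 5 = 27/25
  d9 = d6 - d2/4 = -69/40
  d10 = d1 + d9 - d7 = 359/200
Walk from origin (0, 0):
  seg 1: up by d5 = 7 → (0, 7)
  seg 2: left by d5 = 7 → (-7, 7)
  seg 3: left by d4 = 8/5 → (-43/5, 7)
  seg 4: right by d5 = 7 → (-8/5, 7)
  seg 5: right by d2 = 17/2 → (69/10, 7)
  seg 6: up by d8 = 27/25 → (69/10, 202/25)
  seg 7: down by d1 = 4 → (69/10, 102/25)
  seg 8: down by d6 = 2/5 → (69/10, 92/25)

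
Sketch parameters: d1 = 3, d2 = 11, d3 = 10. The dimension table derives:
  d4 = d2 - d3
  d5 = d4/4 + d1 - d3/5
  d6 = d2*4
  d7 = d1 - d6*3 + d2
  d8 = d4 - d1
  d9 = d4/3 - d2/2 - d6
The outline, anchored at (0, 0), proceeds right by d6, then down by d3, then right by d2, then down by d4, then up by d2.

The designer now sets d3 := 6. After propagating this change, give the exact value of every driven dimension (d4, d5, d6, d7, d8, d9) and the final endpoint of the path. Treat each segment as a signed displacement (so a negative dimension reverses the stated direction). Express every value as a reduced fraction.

Apply edit: d3 := 6
  d4 = d2 - d3 = 5
  d5 = d4/4 + d1 - d3/5 = 61/20
  d6 = d2*4 = 44
  d7 = d1 - d6*3 + d2 = -118
  d8 = d4 - d1 = 2
  d9 = d4/3 - d2/2 - d6 = -287/6
Walk from origin (0, 0):
  seg 1: right by d6 = 44 → (44, 0)
  seg 2: down by d3 = 6 → (44, -6)
  seg 3: right by d2 = 11 → (55, -6)
  seg 4: down by d4 = 5 → (55, -11)
  seg 5: up by d2 = 11 → (55, 0)

d4 = 5
d5 = 61/20
d6 = 44
d7 = -118
d8 = 2
d9 = -287/6
endpoint = (55, 0)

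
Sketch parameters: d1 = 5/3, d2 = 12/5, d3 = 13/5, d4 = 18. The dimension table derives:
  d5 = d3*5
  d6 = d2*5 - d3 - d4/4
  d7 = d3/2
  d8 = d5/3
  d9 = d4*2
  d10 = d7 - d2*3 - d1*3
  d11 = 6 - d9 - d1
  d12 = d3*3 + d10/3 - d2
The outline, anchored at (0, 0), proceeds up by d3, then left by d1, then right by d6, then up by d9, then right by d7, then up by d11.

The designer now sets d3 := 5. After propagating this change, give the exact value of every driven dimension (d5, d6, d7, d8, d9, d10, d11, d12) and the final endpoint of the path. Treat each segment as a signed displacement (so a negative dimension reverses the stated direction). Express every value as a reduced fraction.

Apply edit: d3 := 5
  d5 = d3*5 = 25
  d6 = d2*5 - d3 - d4/4 = 5/2
  d7 = d3/2 = 5/2
  d8 = d5/3 = 25/3
  d9 = d4*2 = 36
  d10 = d7 - d2*3 - d1*3 = -97/10
  d11 = 6 - d9 - d1 = -95/3
  d12 = d3*3 + d10/3 - d2 = 281/30
Walk from origin (0, 0):
  seg 1: up by d3 = 5 → (0, 5)
  seg 2: left by d1 = 5/3 → (-5/3, 5)
  seg 3: right by d6 = 5/2 → (5/6, 5)
  seg 4: up by d9 = 36 → (5/6, 41)
  seg 5: right by d7 = 5/2 → (10/3, 41)
  seg 6: up by d11 = -95/3 → (10/3, 28/3)

d5 = 25
d6 = 5/2
d7 = 5/2
d8 = 25/3
d9 = 36
d10 = -97/10
d11 = -95/3
d12 = 281/30
endpoint = (10/3, 28/3)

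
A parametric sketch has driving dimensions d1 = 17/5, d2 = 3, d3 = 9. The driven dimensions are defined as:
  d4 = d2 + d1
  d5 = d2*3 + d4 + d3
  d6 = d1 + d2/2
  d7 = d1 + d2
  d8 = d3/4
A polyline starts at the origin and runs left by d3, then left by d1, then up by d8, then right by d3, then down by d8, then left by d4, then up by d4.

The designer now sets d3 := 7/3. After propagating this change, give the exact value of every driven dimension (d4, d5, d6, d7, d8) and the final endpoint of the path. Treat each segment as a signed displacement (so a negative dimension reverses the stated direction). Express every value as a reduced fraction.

d4 = 32/5
d5 = 266/15
d6 = 49/10
d7 = 32/5
d8 = 7/12
endpoint = (-49/5, 32/5)

Apply edit: d3 := 7/3
  d4 = d2 + d1 = 32/5
  d5 = d2*3 + d4 + d3 = 266/15
  d6 = d1 + d2/2 = 49/10
  d7 = d1 + d2 = 32/5
  d8 = d3/4 = 7/12
Walk from origin (0, 0):
  seg 1: left by d3 = 7/3 → (-7/3, 0)
  seg 2: left by d1 = 17/5 → (-86/15, 0)
  seg 3: up by d8 = 7/12 → (-86/15, 7/12)
  seg 4: right by d3 = 7/3 → (-17/5, 7/12)
  seg 5: down by d8 = 7/12 → (-17/5, 0)
  seg 6: left by d4 = 32/5 → (-49/5, 0)
  seg 7: up by d4 = 32/5 → (-49/5, 32/5)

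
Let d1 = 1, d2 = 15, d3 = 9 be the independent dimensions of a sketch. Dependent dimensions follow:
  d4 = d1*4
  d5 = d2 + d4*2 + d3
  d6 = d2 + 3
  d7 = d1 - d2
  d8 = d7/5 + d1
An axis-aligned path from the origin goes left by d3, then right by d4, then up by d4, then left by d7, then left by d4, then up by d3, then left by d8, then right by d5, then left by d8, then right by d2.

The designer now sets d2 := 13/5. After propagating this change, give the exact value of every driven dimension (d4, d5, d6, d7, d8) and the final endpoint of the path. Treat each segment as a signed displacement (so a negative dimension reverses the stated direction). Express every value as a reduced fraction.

d4 = 4
d5 = 98/5
d6 = 28/5
d7 = -8/5
d8 = 17/25
endpoint = (336/25, 13)

Apply edit: d2 := 13/5
  d4 = d1*4 = 4
  d5 = d2 + d4*2 + d3 = 98/5
  d6 = d2 + 3 = 28/5
  d7 = d1 - d2 = -8/5
  d8 = d7/5 + d1 = 17/25
Walk from origin (0, 0):
  seg 1: left by d3 = 9 → (-9, 0)
  seg 2: right by d4 = 4 → (-5, 0)
  seg 3: up by d4 = 4 → (-5, 4)
  seg 4: left by d7 = -8/5 → (-17/5, 4)
  seg 5: left by d4 = 4 → (-37/5, 4)
  seg 6: up by d3 = 9 → (-37/5, 13)
  seg 7: left by d8 = 17/25 → (-202/25, 13)
  seg 8: right by d5 = 98/5 → (288/25, 13)
  seg 9: left by d8 = 17/25 → (271/25, 13)
  seg 10: right by d2 = 13/5 → (336/25, 13)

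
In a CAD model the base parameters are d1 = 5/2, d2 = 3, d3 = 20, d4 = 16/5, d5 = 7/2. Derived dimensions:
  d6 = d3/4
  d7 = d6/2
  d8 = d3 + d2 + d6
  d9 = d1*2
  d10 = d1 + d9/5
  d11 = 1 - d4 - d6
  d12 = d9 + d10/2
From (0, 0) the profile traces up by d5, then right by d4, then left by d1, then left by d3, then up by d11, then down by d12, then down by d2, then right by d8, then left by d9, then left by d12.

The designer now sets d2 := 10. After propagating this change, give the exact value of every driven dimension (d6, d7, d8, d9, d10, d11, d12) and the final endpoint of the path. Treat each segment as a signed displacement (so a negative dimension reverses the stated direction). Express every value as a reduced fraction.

Apply edit: d2 := 10
  d6 = d3/4 = 5
  d7 = d6/2 = 5/2
  d8 = d3 + d2 + d6 = 35
  d9 = d1*2 = 5
  d10 = d1 + d9/5 = 7/2
  d11 = 1 - d4 - d6 = -36/5
  d12 = d9 + d10/2 = 27/4
Walk from origin (0, 0):
  seg 1: up by d5 = 7/2 → (0, 7/2)
  seg 2: right by d4 = 16/5 → (16/5, 7/2)
  seg 3: left by d1 = 5/2 → (7/10, 7/2)
  seg 4: left by d3 = 20 → (-193/10, 7/2)
  seg 5: up by d11 = -36/5 → (-193/10, -37/10)
  seg 6: down by d12 = 27/4 → (-193/10, -209/20)
  seg 7: down by d2 = 10 → (-193/10, -409/20)
  seg 8: right by d8 = 35 → (157/10, -409/20)
  seg 9: left by d9 = 5 → (107/10, -409/20)
  seg 10: left by d12 = 27/4 → (79/20, -409/20)

d6 = 5
d7 = 5/2
d8 = 35
d9 = 5
d10 = 7/2
d11 = -36/5
d12 = 27/4
endpoint = (79/20, -409/20)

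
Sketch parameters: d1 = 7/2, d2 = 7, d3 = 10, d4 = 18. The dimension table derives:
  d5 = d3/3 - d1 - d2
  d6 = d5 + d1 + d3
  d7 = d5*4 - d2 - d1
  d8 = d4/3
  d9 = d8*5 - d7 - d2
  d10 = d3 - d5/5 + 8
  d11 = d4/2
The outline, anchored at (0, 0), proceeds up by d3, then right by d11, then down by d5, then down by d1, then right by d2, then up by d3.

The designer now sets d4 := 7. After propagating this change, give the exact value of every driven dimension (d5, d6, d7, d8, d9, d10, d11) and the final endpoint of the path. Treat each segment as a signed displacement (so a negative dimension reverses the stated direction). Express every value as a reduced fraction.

Apply edit: d4 := 7
  d5 = d3/3 - d1 - d2 = -43/6
  d6 = d5 + d1 + d3 = 19/3
  d7 = d5*4 - d2 - d1 = -235/6
  d8 = d4/3 = 7/3
  d9 = d8*5 - d7 - d2 = 263/6
  d10 = d3 - d5/5 + 8 = 583/30
  d11 = d4/2 = 7/2
Walk from origin (0, 0):
  seg 1: up by d3 = 10 → (0, 10)
  seg 2: right by d11 = 7/2 → (7/2, 10)
  seg 3: down by d5 = -43/6 → (7/2, 103/6)
  seg 4: down by d1 = 7/2 → (7/2, 41/3)
  seg 5: right by d2 = 7 → (21/2, 41/3)
  seg 6: up by d3 = 10 → (21/2, 71/3)

d5 = -43/6
d6 = 19/3
d7 = -235/6
d8 = 7/3
d9 = 263/6
d10 = 583/30
d11 = 7/2
endpoint = (21/2, 71/3)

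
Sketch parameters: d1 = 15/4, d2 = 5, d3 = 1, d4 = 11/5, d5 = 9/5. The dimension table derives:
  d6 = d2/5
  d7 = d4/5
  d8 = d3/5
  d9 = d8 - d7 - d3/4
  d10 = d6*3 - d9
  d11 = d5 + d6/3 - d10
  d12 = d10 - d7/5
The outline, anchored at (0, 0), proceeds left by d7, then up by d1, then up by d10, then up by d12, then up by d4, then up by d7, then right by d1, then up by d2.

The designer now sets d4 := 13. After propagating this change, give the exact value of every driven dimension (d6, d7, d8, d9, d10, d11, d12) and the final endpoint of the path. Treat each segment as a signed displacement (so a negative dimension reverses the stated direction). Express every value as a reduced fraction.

d6 = 1
d7 = 13/5
d8 = 1/5
d9 = -53/20
d10 = 113/20
d11 = -211/60
d12 = 513/100
endpoint = (23/20, 3513/100)

Apply edit: d4 := 13
  d6 = d2/5 = 1
  d7 = d4/5 = 13/5
  d8 = d3/5 = 1/5
  d9 = d8 - d7 - d3/4 = -53/20
  d10 = d6*3 - d9 = 113/20
  d11 = d5 + d6/3 - d10 = -211/60
  d12 = d10 - d7/5 = 513/100
Walk from origin (0, 0):
  seg 1: left by d7 = 13/5 → (-13/5, 0)
  seg 2: up by d1 = 15/4 → (-13/5, 15/4)
  seg 3: up by d10 = 113/20 → (-13/5, 47/5)
  seg 4: up by d12 = 513/100 → (-13/5, 1453/100)
  seg 5: up by d4 = 13 → (-13/5, 2753/100)
  seg 6: up by d7 = 13/5 → (-13/5, 3013/100)
  seg 7: right by d1 = 15/4 → (23/20, 3013/100)
  seg 8: up by d2 = 5 → (23/20, 3513/100)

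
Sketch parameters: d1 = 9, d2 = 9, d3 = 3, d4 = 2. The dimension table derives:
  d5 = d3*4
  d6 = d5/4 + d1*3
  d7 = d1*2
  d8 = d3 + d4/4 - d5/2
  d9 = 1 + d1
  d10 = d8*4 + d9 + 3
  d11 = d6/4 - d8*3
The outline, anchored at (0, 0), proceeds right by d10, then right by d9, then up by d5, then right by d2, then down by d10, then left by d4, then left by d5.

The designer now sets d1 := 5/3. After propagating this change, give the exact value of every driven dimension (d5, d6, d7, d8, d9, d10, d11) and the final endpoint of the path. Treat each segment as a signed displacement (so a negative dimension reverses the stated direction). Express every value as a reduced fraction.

Apply edit: d1 := 5/3
  d5 = d3*4 = 12
  d6 = d5/4 + d1*3 = 8
  d7 = d1*2 = 10/3
  d8 = d3 + d4/4 - d5/2 = -5/2
  d9 = 1 + d1 = 8/3
  d10 = d8*4 + d9 + 3 = -13/3
  d11 = d6/4 - d8*3 = 19/2
Walk from origin (0, 0):
  seg 1: right by d10 = -13/3 → (-13/3, 0)
  seg 2: right by d9 = 8/3 → (-5/3, 0)
  seg 3: up by d5 = 12 → (-5/3, 12)
  seg 4: right by d2 = 9 → (22/3, 12)
  seg 5: down by d10 = -13/3 → (22/3, 49/3)
  seg 6: left by d4 = 2 → (16/3, 49/3)
  seg 7: left by d5 = 12 → (-20/3, 49/3)

d5 = 12
d6 = 8
d7 = 10/3
d8 = -5/2
d9 = 8/3
d10 = -13/3
d11 = 19/2
endpoint = (-20/3, 49/3)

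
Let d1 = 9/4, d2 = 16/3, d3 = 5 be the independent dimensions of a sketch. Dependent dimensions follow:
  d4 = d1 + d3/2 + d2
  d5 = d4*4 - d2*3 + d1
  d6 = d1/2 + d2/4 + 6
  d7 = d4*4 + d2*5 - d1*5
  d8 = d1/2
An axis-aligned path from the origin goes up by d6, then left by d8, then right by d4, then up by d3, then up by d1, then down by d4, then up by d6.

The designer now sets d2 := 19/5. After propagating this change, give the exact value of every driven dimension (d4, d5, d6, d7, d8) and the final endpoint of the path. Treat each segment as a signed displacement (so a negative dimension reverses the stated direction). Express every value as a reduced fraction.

d4 = 171/20
d5 = 501/20
d6 = 323/40
d7 = 839/20
d8 = 9/8
endpoint = (297/40, 297/20)

Apply edit: d2 := 19/5
  d4 = d1 + d3/2 + d2 = 171/20
  d5 = d4*4 - d2*3 + d1 = 501/20
  d6 = d1/2 + d2/4 + 6 = 323/40
  d7 = d4*4 + d2*5 - d1*5 = 839/20
  d8 = d1/2 = 9/8
Walk from origin (0, 0):
  seg 1: up by d6 = 323/40 → (0, 323/40)
  seg 2: left by d8 = 9/8 → (-9/8, 323/40)
  seg 3: right by d4 = 171/20 → (297/40, 323/40)
  seg 4: up by d3 = 5 → (297/40, 523/40)
  seg 5: up by d1 = 9/4 → (297/40, 613/40)
  seg 6: down by d4 = 171/20 → (297/40, 271/40)
  seg 7: up by d6 = 323/40 → (297/40, 297/20)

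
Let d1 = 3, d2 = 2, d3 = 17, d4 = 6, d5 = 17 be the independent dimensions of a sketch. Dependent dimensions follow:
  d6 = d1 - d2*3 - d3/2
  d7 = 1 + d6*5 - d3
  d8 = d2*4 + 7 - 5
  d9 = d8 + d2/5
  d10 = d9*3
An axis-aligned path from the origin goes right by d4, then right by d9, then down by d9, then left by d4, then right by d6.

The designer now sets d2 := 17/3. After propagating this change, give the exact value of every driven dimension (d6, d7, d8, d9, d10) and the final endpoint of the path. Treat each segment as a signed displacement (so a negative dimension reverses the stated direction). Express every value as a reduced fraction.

Apply edit: d2 := 17/3
  d6 = d1 - d2*3 - d3/2 = -45/2
  d7 = 1 + d6*5 - d3 = -257/2
  d8 = d2*4 + 7 - 5 = 74/3
  d9 = d8 + d2/5 = 129/5
  d10 = d9*3 = 387/5
Walk from origin (0, 0):
  seg 1: right by d4 = 6 → (6, 0)
  seg 2: right by d9 = 129/5 → (159/5, 0)
  seg 3: down by d9 = 129/5 → (159/5, -129/5)
  seg 4: left by d4 = 6 → (129/5, -129/5)
  seg 5: right by d6 = -45/2 → (33/10, -129/5)

d6 = -45/2
d7 = -257/2
d8 = 74/3
d9 = 129/5
d10 = 387/5
endpoint = (33/10, -129/5)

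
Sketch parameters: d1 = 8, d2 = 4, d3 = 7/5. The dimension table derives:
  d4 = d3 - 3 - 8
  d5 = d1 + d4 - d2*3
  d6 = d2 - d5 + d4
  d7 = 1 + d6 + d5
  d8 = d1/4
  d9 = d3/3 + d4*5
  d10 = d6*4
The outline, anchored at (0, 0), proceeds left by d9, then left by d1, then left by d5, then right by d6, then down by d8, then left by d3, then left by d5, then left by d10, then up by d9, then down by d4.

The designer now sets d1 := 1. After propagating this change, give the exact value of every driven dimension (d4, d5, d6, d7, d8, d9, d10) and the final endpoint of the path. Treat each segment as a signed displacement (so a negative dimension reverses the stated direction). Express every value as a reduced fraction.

Apply edit: d1 := 1
  d4 = d3 - 3 - 8 = -48/5
  d5 = d1 + d4 - d2*3 = -103/5
  d6 = d2 - d5 + d4 = 15
  d7 = 1 + d6 + d5 = -23/5
  d8 = d1/4 = 1/4
  d9 = d3/3 + d4*5 = -713/15
  d10 = d6*4 = 60
Walk from origin (0, 0):
  seg 1: left by d9 = -713/15 → (713/15, 0)
  seg 2: left by d1 = 1 → (698/15, 0)
  seg 3: left by d5 = -103/5 → (1007/15, 0)
  seg 4: right by d6 = 15 → (1232/15, 0)
  seg 5: down by d8 = 1/4 → (1232/15, -1/4)
  seg 6: left by d3 = 7/5 → (1211/15, -1/4)
  seg 7: left by d5 = -103/5 → (304/3, -1/4)
  seg 8: left by d10 = 60 → (124/3, -1/4)
  seg 9: up by d9 = -713/15 → (124/3, -2867/60)
  seg 10: down by d4 = -48/5 → (124/3, -2291/60)

d4 = -48/5
d5 = -103/5
d6 = 15
d7 = -23/5
d8 = 1/4
d9 = -713/15
d10 = 60
endpoint = (124/3, -2291/60)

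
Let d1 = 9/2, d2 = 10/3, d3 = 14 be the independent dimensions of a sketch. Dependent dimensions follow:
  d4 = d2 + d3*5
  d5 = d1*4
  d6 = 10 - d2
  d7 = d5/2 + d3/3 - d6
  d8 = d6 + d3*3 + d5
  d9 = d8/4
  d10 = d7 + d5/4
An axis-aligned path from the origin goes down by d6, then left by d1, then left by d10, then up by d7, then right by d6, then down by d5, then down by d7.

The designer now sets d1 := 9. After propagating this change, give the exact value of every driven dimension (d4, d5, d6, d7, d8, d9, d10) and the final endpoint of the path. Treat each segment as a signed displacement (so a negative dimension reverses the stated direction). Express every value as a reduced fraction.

Apply edit: d1 := 9
  d4 = d2 + d3*5 = 220/3
  d5 = d1*4 = 36
  d6 = 10 - d2 = 20/3
  d7 = d5/2 + d3/3 - d6 = 16
  d8 = d6 + d3*3 + d5 = 254/3
  d9 = d8/4 = 127/6
  d10 = d7 + d5/4 = 25
Walk from origin (0, 0):
  seg 1: down by d6 = 20/3 → (0, -20/3)
  seg 2: left by d1 = 9 → (-9, -20/3)
  seg 3: left by d10 = 25 → (-34, -20/3)
  seg 4: up by d7 = 16 → (-34, 28/3)
  seg 5: right by d6 = 20/3 → (-82/3, 28/3)
  seg 6: down by d5 = 36 → (-82/3, -80/3)
  seg 7: down by d7 = 16 → (-82/3, -128/3)

d4 = 220/3
d5 = 36
d6 = 20/3
d7 = 16
d8 = 254/3
d9 = 127/6
d10 = 25
endpoint = (-82/3, -128/3)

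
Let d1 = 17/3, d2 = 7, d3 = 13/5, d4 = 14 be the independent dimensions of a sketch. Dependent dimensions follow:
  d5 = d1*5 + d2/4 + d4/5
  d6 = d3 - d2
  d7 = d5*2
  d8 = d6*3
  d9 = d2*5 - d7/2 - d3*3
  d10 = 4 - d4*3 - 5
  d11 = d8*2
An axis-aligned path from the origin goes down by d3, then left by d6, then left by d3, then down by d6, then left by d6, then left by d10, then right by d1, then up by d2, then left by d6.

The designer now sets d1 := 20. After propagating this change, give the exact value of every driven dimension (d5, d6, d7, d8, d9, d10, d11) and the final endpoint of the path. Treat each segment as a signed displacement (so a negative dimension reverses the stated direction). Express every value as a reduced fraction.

d5 = 2091/20
d6 = -22/5
d7 = 2091/10
d8 = -66/5
d9 = -1547/20
d10 = -43
d11 = -132/5
endpoint = (368/5, 44/5)

Apply edit: d1 := 20
  d5 = d1*5 + d2/4 + d4/5 = 2091/20
  d6 = d3 - d2 = -22/5
  d7 = d5*2 = 2091/10
  d8 = d6*3 = -66/5
  d9 = d2*5 - d7/2 - d3*3 = -1547/20
  d10 = 4 - d4*3 - 5 = -43
  d11 = d8*2 = -132/5
Walk from origin (0, 0):
  seg 1: down by d3 = 13/5 → (0, -13/5)
  seg 2: left by d6 = -22/5 → (22/5, -13/5)
  seg 3: left by d3 = 13/5 → (9/5, -13/5)
  seg 4: down by d6 = -22/5 → (9/5, 9/5)
  seg 5: left by d6 = -22/5 → (31/5, 9/5)
  seg 6: left by d10 = -43 → (246/5, 9/5)
  seg 7: right by d1 = 20 → (346/5, 9/5)
  seg 8: up by d2 = 7 → (346/5, 44/5)
  seg 9: left by d6 = -22/5 → (368/5, 44/5)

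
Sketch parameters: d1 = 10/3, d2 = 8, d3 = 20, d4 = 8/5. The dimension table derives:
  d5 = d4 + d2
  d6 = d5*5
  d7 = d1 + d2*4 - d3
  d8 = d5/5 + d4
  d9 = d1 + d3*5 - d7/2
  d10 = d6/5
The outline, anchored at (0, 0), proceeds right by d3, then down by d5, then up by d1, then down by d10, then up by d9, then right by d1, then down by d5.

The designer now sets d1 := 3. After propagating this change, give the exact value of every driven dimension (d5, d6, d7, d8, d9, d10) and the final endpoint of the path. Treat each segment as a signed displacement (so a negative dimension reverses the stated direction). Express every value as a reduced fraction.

d5 = 48/5
d6 = 48
d7 = 15
d8 = 88/25
d9 = 191/2
d10 = 48/5
endpoint = (23, 697/10)

Apply edit: d1 := 3
  d5 = d4 + d2 = 48/5
  d6 = d5*5 = 48
  d7 = d1 + d2*4 - d3 = 15
  d8 = d5/5 + d4 = 88/25
  d9 = d1 + d3*5 - d7/2 = 191/2
  d10 = d6/5 = 48/5
Walk from origin (0, 0):
  seg 1: right by d3 = 20 → (20, 0)
  seg 2: down by d5 = 48/5 → (20, -48/5)
  seg 3: up by d1 = 3 → (20, -33/5)
  seg 4: down by d10 = 48/5 → (20, -81/5)
  seg 5: up by d9 = 191/2 → (20, 793/10)
  seg 6: right by d1 = 3 → (23, 793/10)
  seg 7: down by d5 = 48/5 → (23, 697/10)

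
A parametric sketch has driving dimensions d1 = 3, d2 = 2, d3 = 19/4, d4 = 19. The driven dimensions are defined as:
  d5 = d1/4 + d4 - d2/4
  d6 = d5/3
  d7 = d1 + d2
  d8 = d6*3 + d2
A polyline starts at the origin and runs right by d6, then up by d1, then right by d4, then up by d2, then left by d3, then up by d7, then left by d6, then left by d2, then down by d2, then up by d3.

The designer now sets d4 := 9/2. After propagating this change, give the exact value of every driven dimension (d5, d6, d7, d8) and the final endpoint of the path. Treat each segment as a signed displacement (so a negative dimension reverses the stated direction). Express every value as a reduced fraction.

d5 = 19/4
d6 = 19/12
d7 = 5
d8 = 27/4
endpoint = (-9/4, 51/4)

Apply edit: d4 := 9/2
  d5 = d1/4 + d4 - d2/4 = 19/4
  d6 = d5/3 = 19/12
  d7 = d1 + d2 = 5
  d8 = d6*3 + d2 = 27/4
Walk from origin (0, 0):
  seg 1: right by d6 = 19/12 → (19/12, 0)
  seg 2: up by d1 = 3 → (19/12, 3)
  seg 3: right by d4 = 9/2 → (73/12, 3)
  seg 4: up by d2 = 2 → (73/12, 5)
  seg 5: left by d3 = 19/4 → (4/3, 5)
  seg 6: up by d7 = 5 → (4/3, 10)
  seg 7: left by d6 = 19/12 → (-1/4, 10)
  seg 8: left by d2 = 2 → (-9/4, 10)
  seg 9: down by d2 = 2 → (-9/4, 8)
  seg 10: up by d3 = 19/4 → (-9/4, 51/4)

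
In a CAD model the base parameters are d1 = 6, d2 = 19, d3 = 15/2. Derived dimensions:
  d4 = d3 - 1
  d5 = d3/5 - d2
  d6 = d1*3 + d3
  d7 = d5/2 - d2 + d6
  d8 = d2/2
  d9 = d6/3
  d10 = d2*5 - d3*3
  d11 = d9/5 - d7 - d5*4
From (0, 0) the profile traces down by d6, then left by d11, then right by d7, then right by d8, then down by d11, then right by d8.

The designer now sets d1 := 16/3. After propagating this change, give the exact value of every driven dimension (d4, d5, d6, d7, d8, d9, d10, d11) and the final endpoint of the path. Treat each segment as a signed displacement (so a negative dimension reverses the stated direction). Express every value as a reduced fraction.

Apply edit: d1 := 16/3
  d4 = d3 - 1 = 13/2
  d5 = d3/5 - d2 = -35/2
  d6 = d1*3 + d3 = 47/2
  d7 = d5/2 - d2 + d6 = -17/4
  d8 = d2/2 = 19/2
  d9 = d6/3 = 47/6
  d10 = d2*5 - d3*3 = 145/2
  d11 = d9/5 - d7 - d5*4 = 4549/60
Walk from origin (0, 0):
  seg 1: down by d6 = 47/2 → (0, -47/2)
  seg 2: left by d11 = 4549/60 → (-4549/60, -47/2)
  seg 3: right by d7 = -17/4 → (-1201/15, -47/2)
  seg 4: right by d8 = 19/2 → (-2117/30, -47/2)
  seg 5: down by d11 = 4549/60 → (-2117/30, -5959/60)
  seg 6: right by d8 = 19/2 → (-916/15, -5959/60)

d4 = 13/2
d5 = -35/2
d6 = 47/2
d7 = -17/4
d8 = 19/2
d9 = 47/6
d10 = 145/2
d11 = 4549/60
endpoint = (-916/15, -5959/60)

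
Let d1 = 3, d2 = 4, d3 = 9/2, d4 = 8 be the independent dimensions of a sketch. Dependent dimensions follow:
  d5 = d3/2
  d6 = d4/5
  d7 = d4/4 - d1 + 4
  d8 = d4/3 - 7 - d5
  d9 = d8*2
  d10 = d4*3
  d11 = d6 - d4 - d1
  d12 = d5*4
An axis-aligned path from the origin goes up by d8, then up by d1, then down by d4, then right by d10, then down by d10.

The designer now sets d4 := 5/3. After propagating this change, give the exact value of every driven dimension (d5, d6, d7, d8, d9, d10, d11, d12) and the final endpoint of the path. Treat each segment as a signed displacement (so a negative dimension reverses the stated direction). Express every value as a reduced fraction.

d5 = 9/4
d6 = 1/3
d7 = 17/12
d8 = -313/36
d9 = -313/18
d10 = 5
d11 = -13/3
d12 = 9
endpoint = (5, -445/36)

Apply edit: d4 := 5/3
  d5 = d3/2 = 9/4
  d6 = d4/5 = 1/3
  d7 = d4/4 - d1 + 4 = 17/12
  d8 = d4/3 - 7 - d5 = -313/36
  d9 = d8*2 = -313/18
  d10 = d4*3 = 5
  d11 = d6 - d4 - d1 = -13/3
  d12 = d5*4 = 9
Walk from origin (0, 0):
  seg 1: up by d8 = -313/36 → (0, -313/36)
  seg 2: up by d1 = 3 → (0, -205/36)
  seg 3: down by d4 = 5/3 → (0, -265/36)
  seg 4: right by d10 = 5 → (5, -265/36)
  seg 5: down by d10 = 5 → (5, -445/36)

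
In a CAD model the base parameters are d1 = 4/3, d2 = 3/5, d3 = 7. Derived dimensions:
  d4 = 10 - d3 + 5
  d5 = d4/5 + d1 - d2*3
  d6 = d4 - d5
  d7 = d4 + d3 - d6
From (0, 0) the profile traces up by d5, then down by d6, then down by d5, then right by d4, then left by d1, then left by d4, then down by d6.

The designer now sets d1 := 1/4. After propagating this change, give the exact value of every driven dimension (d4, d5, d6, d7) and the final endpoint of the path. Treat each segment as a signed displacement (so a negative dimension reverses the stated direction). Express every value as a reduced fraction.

Apply edit: d1 := 1/4
  d4 = 10 - d3 + 5 = 8
  d5 = d4/5 + d1 - d2*3 = 1/20
  d6 = d4 - d5 = 159/20
  d7 = d4 + d3 - d6 = 141/20
Walk from origin (0, 0):
  seg 1: up by d5 = 1/20 → (0, 1/20)
  seg 2: down by d6 = 159/20 → (0, -79/10)
  seg 3: down by d5 = 1/20 → (0, -159/20)
  seg 4: right by d4 = 8 → (8, -159/20)
  seg 5: left by d1 = 1/4 → (31/4, -159/20)
  seg 6: left by d4 = 8 → (-1/4, -159/20)
  seg 7: down by d6 = 159/20 → (-1/4, -159/10)

d4 = 8
d5 = 1/20
d6 = 159/20
d7 = 141/20
endpoint = (-1/4, -159/10)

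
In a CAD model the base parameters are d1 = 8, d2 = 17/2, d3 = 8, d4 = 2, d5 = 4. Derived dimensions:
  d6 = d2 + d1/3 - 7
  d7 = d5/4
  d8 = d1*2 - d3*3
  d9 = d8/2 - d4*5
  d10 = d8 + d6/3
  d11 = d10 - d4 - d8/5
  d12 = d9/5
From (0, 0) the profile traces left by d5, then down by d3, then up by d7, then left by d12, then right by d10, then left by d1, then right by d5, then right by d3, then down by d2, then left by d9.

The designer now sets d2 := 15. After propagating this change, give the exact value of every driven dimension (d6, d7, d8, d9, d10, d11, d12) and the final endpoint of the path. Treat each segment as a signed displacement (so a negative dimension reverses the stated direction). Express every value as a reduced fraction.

Apply edit: d2 := 15
  d6 = d2 + d1/3 - 7 = 32/3
  d7 = d5/4 = 1
  d8 = d1*2 - d3*3 = -8
  d9 = d8/2 - d4*5 = -14
  d10 = d8 + d6/3 = -40/9
  d11 = d10 - d4 - d8/5 = -218/45
  d12 = d9/5 = -14/5
Walk from origin (0, 0):
  seg 1: left by d5 = 4 → (-4, 0)
  seg 2: down by d3 = 8 → (-4, -8)
  seg 3: up by d7 = 1 → (-4, -7)
  seg 4: left by d12 = -14/5 → (-6/5, -7)
  seg 5: right by d10 = -40/9 → (-254/45, -7)
  seg 6: left by d1 = 8 → (-614/45, -7)
  seg 7: right by d5 = 4 → (-434/45, -7)
  seg 8: right by d3 = 8 → (-74/45, -7)
  seg 9: down by d2 = 15 → (-74/45, -22)
  seg 10: left by d9 = -14 → (556/45, -22)

d6 = 32/3
d7 = 1
d8 = -8
d9 = -14
d10 = -40/9
d11 = -218/45
d12 = -14/5
endpoint = (556/45, -22)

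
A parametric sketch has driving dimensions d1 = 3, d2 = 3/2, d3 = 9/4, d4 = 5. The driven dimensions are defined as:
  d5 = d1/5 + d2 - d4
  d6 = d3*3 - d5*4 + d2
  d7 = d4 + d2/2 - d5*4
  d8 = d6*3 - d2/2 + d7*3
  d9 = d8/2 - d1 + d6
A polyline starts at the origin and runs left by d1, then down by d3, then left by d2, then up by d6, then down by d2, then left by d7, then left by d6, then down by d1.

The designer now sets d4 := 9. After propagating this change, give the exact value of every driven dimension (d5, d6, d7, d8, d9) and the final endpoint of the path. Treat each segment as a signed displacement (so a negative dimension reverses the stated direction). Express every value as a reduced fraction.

d5 = -69/10
d6 = 717/20
d7 = 747/20
d8 = 4377/20
d9 = 5691/40
endpoint = (-777/10, 291/10)

Apply edit: d4 := 9
  d5 = d1/5 + d2 - d4 = -69/10
  d6 = d3*3 - d5*4 + d2 = 717/20
  d7 = d4 + d2/2 - d5*4 = 747/20
  d8 = d6*3 - d2/2 + d7*3 = 4377/20
  d9 = d8/2 - d1 + d6 = 5691/40
Walk from origin (0, 0):
  seg 1: left by d1 = 3 → (-3, 0)
  seg 2: down by d3 = 9/4 → (-3, -9/4)
  seg 3: left by d2 = 3/2 → (-9/2, -9/4)
  seg 4: up by d6 = 717/20 → (-9/2, 168/5)
  seg 5: down by d2 = 3/2 → (-9/2, 321/10)
  seg 6: left by d7 = 747/20 → (-837/20, 321/10)
  seg 7: left by d6 = 717/20 → (-777/10, 321/10)
  seg 8: down by d1 = 3 → (-777/10, 291/10)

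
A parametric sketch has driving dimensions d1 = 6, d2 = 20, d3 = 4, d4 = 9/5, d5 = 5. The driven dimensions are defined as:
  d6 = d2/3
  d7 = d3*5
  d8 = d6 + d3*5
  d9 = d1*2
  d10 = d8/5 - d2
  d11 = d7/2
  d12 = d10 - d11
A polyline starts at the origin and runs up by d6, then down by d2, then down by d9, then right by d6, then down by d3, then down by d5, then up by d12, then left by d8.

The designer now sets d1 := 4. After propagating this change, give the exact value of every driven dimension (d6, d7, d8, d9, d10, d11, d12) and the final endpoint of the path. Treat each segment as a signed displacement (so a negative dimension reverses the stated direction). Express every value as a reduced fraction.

Apply edit: d1 := 4
  d6 = d2/3 = 20/3
  d7 = d3*5 = 20
  d8 = d6 + d3*5 = 80/3
  d9 = d1*2 = 8
  d10 = d8/5 - d2 = -44/3
  d11 = d7/2 = 10
  d12 = d10 - d11 = -74/3
Walk from origin (0, 0):
  seg 1: up by d6 = 20/3 → (0, 20/3)
  seg 2: down by d2 = 20 → (0, -40/3)
  seg 3: down by d9 = 8 → (0, -64/3)
  seg 4: right by d6 = 20/3 → (20/3, -64/3)
  seg 5: down by d3 = 4 → (20/3, -76/3)
  seg 6: down by d5 = 5 → (20/3, -91/3)
  seg 7: up by d12 = -74/3 → (20/3, -55)
  seg 8: left by d8 = 80/3 → (-20, -55)

d6 = 20/3
d7 = 20
d8 = 80/3
d9 = 8
d10 = -44/3
d11 = 10
d12 = -74/3
endpoint = (-20, -55)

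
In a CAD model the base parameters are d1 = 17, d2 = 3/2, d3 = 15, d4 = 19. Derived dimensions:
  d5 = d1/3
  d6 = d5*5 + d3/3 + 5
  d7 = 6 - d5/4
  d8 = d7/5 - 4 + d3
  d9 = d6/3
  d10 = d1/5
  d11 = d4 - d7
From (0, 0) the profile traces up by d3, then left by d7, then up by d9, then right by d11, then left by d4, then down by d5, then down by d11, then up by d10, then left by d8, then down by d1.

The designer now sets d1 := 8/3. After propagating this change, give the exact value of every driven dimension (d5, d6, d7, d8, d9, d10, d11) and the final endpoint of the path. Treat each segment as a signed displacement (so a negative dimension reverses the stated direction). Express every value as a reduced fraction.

Apply edit: d1 := 8/3
  d5 = d1/3 = 8/9
  d6 = d5*5 + d3/3 + 5 = 130/9
  d7 = 6 - d5/4 = 52/9
  d8 = d7/5 - 4 + d3 = 547/45
  d9 = d6/3 = 130/27
  d10 = d1/5 = 8/15
  d11 = d4 - d7 = 119/9
Walk from origin (0, 0):
  seg 1: up by d3 = 15 → (0, 15)
  seg 2: left by d7 = 52/9 → (-52/9, 15)
  seg 3: up by d9 = 130/27 → (-52/9, 535/27)
  seg 4: right by d11 = 119/9 → (67/9, 535/27)
  seg 5: left by d4 = 19 → (-104/9, 535/27)
  seg 6: down by d5 = 8/9 → (-104/9, 511/27)
  seg 7: down by d11 = 119/9 → (-104/9, 154/27)
  seg 8: up by d10 = 8/15 → (-104/9, 842/135)
  seg 9: left by d8 = 547/45 → (-1067/45, 842/135)
  seg 10: down by d1 = 8/3 → (-1067/45, 482/135)

d5 = 8/9
d6 = 130/9
d7 = 52/9
d8 = 547/45
d9 = 130/27
d10 = 8/15
d11 = 119/9
endpoint = (-1067/45, 482/135)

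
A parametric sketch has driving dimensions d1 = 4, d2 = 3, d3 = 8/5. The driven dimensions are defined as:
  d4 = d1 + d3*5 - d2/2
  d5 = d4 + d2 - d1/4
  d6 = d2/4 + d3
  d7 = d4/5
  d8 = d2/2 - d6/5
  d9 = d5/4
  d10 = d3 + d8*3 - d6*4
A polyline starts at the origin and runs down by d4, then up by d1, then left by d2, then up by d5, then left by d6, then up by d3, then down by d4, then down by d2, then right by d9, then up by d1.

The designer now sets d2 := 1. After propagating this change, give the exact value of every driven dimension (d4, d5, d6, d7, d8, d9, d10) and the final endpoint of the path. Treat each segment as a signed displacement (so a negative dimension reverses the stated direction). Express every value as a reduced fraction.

d4 = 23/2
d5 = 23/2
d6 = 37/20
d7 = 23/10
d8 = 13/100
d9 = 23/8
d10 = -541/100
endpoint = (1/40, -29/10)

Apply edit: d2 := 1
  d4 = d1 + d3*5 - d2/2 = 23/2
  d5 = d4 + d2 - d1/4 = 23/2
  d6 = d2/4 + d3 = 37/20
  d7 = d4/5 = 23/10
  d8 = d2/2 - d6/5 = 13/100
  d9 = d5/4 = 23/8
  d10 = d3 + d8*3 - d6*4 = -541/100
Walk from origin (0, 0):
  seg 1: down by d4 = 23/2 → (0, -23/2)
  seg 2: up by d1 = 4 → (0, -15/2)
  seg 3: left by d2 = 1 → (-1, -15/2)
  seg 4: up by d5 = 23/2 → (-1, 4)
  seg 5: left by d6 = 37/20 → (-57/20, 4)
  seg 6: up by d3 = 8/5 → (-57/20, 28/5)
  seg 7: down by d4 = 23/2 → (-57/20, -59/10)
  seg 8: down by d2 = 1 → (-57/20, -69/10)
  seg 9: right by d9 = 23/8 → (1/40, -69/10)
  seg 10: up by d1 = 4 → (1/40, -29/10)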